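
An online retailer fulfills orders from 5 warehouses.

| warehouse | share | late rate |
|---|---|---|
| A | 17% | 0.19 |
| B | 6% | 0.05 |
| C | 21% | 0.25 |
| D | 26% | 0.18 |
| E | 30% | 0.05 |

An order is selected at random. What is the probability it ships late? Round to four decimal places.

P(L) ≈ 0.1496

By the law of total probability,
P(L) = P(L|A)·P(A) + P(L|B)·P(B) + P(L|C)·P(C) + P(L|D)·P(D) + P(L|E)·P(E)
      = 0.19·0.17 + 0.05·0.06 + 0.25·0.21 + 0.18·0.26 + 0.05·0.3
      = 0.0323 + 0.003 + 0.0525 + 0.0468 + 0.015 = 0.1496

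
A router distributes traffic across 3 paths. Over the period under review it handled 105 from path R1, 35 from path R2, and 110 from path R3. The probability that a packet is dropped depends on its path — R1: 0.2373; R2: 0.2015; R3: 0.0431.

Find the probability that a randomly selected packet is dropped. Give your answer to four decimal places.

P(L) ≈ 0.1468

Total: 105 + 35 + 110 = 250.
P(R1) = 105/250 = 0.42. P(R2) = 35/250 = 0.14. P(R3) = 110/250 = 0.44.
By the law of total probability,
P(L) = P(L|R1)·P(R1) + P(L|R2)·P(R2) + P(L|R3)·P(R3)
      = 0.2373·0.42 + 0.2015·0.14 + 0.0431·0.44
      = 0.099666 + 0.02821 + 0.018964 = 0.14684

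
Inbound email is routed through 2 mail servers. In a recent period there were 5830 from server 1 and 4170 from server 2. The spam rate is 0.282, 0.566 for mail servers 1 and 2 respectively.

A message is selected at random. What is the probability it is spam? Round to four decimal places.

Total: 5830 + 4170 = 10000.
P(1) = 5830/10000 = 0.583. P(2) = 4170/10000 = 0.417.
P(S) = P(S|1)·P(1) + P(S|2)·P(2)
      = 0.282·0.583 + 0.566·0.417
      = 0.164406 + 0.236022 = 0.400428

P(S) ≈ 0.4004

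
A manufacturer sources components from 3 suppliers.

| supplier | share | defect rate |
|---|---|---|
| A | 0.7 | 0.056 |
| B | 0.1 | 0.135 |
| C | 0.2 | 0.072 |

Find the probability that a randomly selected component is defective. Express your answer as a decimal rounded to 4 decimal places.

By the law of total probability,
P(D) = P(D|A)·P(A) + P(D|B)·P(B) + P(D|C)·P(C)
      = 0.056·0.7 + 0.135·0.1 + 0.072·0.2
      = 0.0392 + 0.0135 + 0.0144 = 0.0671

0.0671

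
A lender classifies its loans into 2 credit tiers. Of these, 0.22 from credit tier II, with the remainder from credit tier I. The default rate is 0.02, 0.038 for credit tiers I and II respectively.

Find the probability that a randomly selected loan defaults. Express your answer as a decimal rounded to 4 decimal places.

P(I) = 1 − (0.22) = 0.78.
P(D) = P(D|I)·P(I) + P(D|II)·P(II)
      = 0.02·0.78 + 0.038·0.22
      = 0.0156 + 0.00836 = 0.02396

P(D) ≈ 0.0240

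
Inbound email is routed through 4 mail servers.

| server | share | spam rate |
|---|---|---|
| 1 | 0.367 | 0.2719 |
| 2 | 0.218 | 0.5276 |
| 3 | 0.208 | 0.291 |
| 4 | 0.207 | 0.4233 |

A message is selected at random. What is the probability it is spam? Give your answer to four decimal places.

P(S) = P(S|1)·P(1) + P(S|2)·P(2) + P(S|3)·P(3) + P(S|4)·P(4)
      = 0.2719·0.367 + 0.5276·0.218 + 0.291·0.208 + 0.4233·0.207
      = 0.0997873 + 0.1150168 + 0.060528 + 0.0876231 = 0.3629552

P(S) ≈ 0.3630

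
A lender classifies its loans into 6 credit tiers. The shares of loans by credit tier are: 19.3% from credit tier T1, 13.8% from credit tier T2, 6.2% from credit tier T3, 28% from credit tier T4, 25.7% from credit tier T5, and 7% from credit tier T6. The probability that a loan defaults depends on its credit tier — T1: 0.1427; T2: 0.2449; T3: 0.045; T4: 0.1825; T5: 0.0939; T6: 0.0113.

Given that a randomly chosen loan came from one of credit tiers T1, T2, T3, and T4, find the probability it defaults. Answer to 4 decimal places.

Let S = {T1, T2, T3, T4}.
P(S) = 0.193 + 0.138 + 0.062 + 0.28 = 0.673.
P(D ∩ S) = 0.1427·0.193 + 0.2449·0.138 + 0.045·0.062 + 0.1825·0.28 = 0.0275411 + 0.0337962 + 0.00279 + 0.0511 = 0.1152273.
P(D | S) = 0.1152273 / 0.673 = 0.171214…

P(D|S) ≈ 0.1712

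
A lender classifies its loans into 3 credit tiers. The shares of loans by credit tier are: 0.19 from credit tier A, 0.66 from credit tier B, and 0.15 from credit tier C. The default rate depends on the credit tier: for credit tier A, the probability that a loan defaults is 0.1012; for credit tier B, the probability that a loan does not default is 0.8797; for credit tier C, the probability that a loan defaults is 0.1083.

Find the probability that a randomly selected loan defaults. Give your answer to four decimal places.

P(D|B) = 1 − 0.8797 = 0.1203.
P(D) = P(D|A)·P(A) + P(D|B)·P(B) + P(D|C)·P(C)
      = 0.1012·0.19 + 0.1203·0.66 + 0.1083·0.15
      = 0.019228 + 0.079398 + 0.016245 = 0.114871

P(D) ≈ 0.1149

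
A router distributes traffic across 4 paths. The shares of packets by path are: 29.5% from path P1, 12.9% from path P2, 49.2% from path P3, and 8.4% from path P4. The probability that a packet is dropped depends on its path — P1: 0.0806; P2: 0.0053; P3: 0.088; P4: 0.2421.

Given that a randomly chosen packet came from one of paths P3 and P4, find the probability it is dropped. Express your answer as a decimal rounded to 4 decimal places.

0.1105

Let S = {P3, P4}.
P(S) = 0.492 + 0.084 = 0.576.
P(L ∩ S) = 0.088·0.492 + 0.2421·0.084 = 0.043296 + 0.0203364 = 0.0636324.
P(L | S) = 0.0636324 / 0.576 = 0.110473…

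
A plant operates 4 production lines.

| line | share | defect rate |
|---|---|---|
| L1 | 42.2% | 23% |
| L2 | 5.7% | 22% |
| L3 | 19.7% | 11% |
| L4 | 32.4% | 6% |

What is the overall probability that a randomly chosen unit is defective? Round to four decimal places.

P(D) = P(D|L1)·P(L1) + P(D|L2)·P(L2) + P(D|L3)·P(L3) + P(D|L4)·P(L4)
      = 0.23·0.422 + 0.22·0.057 + 0.11·0.197 + 0.06·0.324
      = 0.09706 + 0.01254 + 0.02167 + 0.01944 = 0.15071

P(D) ≈ 0.1507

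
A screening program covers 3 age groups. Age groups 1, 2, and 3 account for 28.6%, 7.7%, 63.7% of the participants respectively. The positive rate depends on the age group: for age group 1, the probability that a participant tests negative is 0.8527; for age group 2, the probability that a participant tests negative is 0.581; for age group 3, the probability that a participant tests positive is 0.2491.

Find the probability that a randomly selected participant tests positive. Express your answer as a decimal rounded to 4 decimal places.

P(T) ≈ 0.2331

P(T|1) = 1 − 0.8527 = 0.1473.
P(T|2) = 1 − 0.581 = 0.419.
Summing over the partition,
P(T) = P(T|1)·P(1) + P(T|2)·P(2) + P(T|3)·P(3)
      = 0.1473·0.286 + 0.419·0.077 + 0.2491·0.637
      = 0.0421278 + 0.032263 + 0.1586767 = 0.2330675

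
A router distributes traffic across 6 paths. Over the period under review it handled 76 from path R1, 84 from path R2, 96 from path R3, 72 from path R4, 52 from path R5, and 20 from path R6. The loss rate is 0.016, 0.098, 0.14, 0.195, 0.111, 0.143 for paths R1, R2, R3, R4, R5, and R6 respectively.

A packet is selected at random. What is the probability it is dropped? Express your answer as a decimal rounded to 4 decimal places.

0.1139

Total: 76 + 84 + 96 + 72 + 52 + 20 = 400.
P(R1) = 76/400 = 0.19. P(R2) = 84/400 = 0.21. P(R3) = 96/400 = 0.24. P(R4) = 72/400 = 0.18. P(R5) = 52/400 = 0.13. P(R6) = 20/400 = 0.05.
P(L) = P(L|R1)·P(R1) + P(L|R2)·P(R2) + P(L|R3)·P(R3) + P(L|R4)·P(R4) + P(L|R5)·P(R5) + P(L|R6)·P(R6)
      = 0.016·0.19 + 0.098·0.21 + 0.14·0.24 + 0.195·0.18 + 0.111·0.13 + 0.143·0.05
      = 0.00304 + 0.02058 + 0.0336 + 0.0351 + 0.01443 + 0.00715 = 0.1139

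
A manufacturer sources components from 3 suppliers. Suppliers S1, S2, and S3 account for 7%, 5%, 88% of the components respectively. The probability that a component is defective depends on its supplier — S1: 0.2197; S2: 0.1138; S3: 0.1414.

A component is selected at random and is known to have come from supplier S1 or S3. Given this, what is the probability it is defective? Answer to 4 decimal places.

P(D|S) ≈ 0.1472

Let S = {S1, S3}.
P(S) = 0.07 + 0.88 = 0.95.
P(D ∩ S) = 0.2197·0.07 + 0.1414·0.88 = 0.015379 + 0.124432 = 0.139811.
P(D | S) = 0.139811 / 0.95 = 0.147169…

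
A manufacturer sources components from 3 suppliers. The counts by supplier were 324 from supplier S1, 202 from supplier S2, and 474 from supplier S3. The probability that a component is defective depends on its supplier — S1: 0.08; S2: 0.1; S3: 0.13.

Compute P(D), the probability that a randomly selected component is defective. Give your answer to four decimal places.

0.1077

Total: 324 + 202 + 474 = 1000.
P(S1) = 324/1000 = 0.324. P(S2) = 202/1000 = 0.202. P(S3) = 474/1000 = 0.474.
By the law of total probability,
P(D) = P(D|S1)·P(S1) + P(D|S2)·P(S2) + P(D|S3)·P(S3)
      = 0.08·0.324 + 0.1·0.202 + 0.13·0.474
      = 0.02592 + 0.0202 + 0.06162 = 0.10774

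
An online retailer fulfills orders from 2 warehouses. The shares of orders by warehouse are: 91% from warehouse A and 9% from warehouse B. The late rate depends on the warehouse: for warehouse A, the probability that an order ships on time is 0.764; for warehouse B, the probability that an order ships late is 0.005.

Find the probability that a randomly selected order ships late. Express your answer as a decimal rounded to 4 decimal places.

P(L) ≈ 0.2152

P(L|A) = 1 − 0.764 = 0.236.
P(L) = P(L|A)·P(A) + P(L|B)·P(B)
      = 0.236·0.91 + 0.005·0.09
      = 0.21476 + 0.00045 = 0.21521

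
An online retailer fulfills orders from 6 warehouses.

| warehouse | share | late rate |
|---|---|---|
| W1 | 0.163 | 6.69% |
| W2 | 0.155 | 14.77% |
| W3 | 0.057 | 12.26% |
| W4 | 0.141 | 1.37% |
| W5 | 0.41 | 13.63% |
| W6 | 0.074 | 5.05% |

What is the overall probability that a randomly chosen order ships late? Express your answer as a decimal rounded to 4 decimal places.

0.1023

Summing over the partition,
P(L) = P(L|W1)·P(W1) + P(L|W2)·P(W2) + P(L|W3)·P(W3) + P(L|W4)·P(W4) + P(L|W5)·P(W5) + P(L|W6)·P(W6)
      = 0.0669·0.163 + 0.1477·0.155 + 0.1226·0.057 + 0.0137·0.141 + 0.1363·0.41 + 0.0505·0.074
      = 0.0109047 + 0.0228935 + 0.0069882 + 0.0019317 + 0.055883 + 0.003737 = 0.1023381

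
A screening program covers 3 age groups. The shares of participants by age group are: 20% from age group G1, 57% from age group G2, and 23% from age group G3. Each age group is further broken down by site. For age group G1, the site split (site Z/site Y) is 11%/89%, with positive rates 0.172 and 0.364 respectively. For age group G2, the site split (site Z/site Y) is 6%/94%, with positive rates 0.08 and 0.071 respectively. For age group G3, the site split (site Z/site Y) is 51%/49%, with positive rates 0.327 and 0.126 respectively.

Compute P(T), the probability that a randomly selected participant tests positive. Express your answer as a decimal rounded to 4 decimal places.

0.1619

P(T|G1) = 0.11·0.172 + 0.89·0.364 = 0.01892 + 0.32396 = 0.34288
P(T|G2) = 0.06·0.08 + 0.94·0.071 = 0.0048 + 0.06674 = 0.07154
P(T|G3) = 0.51·0.327 + 0.49·0.126 = 0.16677 + 0.06174 = 0.22851
By total probability over the outer partition,
P(T) = 0.2·0.34288 + 0.57·0.07154 + 0.23·0.22851
      = 0.068576 + 0.0407778 + 0.0525573 = 0.1619111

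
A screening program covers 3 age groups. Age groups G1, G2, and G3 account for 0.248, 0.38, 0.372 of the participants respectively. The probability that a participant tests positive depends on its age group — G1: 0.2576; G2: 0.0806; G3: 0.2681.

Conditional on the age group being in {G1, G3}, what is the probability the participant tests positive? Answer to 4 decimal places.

Let S = {G1, G3}.
P(S) = 0.248 + 0.372 = 0.62.
P(T ∩ S) = 0.2576·0.248 + 0.2681·0.372 = 0.0638848 + 0.0997332 = 0.163618.
P(T | S) = 0.163618 / 0.62 = 0.263900…

0.2639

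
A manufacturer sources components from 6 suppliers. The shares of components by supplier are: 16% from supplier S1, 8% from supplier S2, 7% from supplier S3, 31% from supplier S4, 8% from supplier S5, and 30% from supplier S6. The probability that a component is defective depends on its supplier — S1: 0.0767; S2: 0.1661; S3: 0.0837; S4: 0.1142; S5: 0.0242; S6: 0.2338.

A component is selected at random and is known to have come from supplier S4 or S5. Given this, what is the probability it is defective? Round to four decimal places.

Let S = {S4, S5}.
P(S) = 0.31 + 0.08 = 0.39.
P(D ∩ S) = 0.1142·0.31 + 0.0242·0.08 = 0.035402 + 0.001936 = 0.037338.
P(D | S) = 0.037338 / 0.39 = 0.095738…

P(D|S) ≈ 0.0957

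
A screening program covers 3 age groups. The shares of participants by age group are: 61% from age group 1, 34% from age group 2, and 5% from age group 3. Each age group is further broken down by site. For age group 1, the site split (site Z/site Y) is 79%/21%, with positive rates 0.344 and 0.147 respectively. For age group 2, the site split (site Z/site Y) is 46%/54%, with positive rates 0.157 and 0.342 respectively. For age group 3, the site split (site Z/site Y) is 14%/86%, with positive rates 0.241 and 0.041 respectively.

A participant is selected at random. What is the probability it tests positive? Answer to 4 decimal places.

P(T|1) = 0.79·0.344 + 0.21·0.147 = 0.27176 + 0.03087 = 0.30263
P(T|2) = 0.46·0.157 + 0.54·0.342 = 0.07222 + 0.18468 = 0.2569
P(T|3) = 0.14·0.241 + 0.86·0.041 = 0.03374 + 0.03526 = 0.069
Then overall,
P(T) = 0.61·0.30263 + 0.34·0.2569 + 0.05·0.069
      = 0.1846043 + 0.087346 + 0.00345 = 0.2754003

0.2754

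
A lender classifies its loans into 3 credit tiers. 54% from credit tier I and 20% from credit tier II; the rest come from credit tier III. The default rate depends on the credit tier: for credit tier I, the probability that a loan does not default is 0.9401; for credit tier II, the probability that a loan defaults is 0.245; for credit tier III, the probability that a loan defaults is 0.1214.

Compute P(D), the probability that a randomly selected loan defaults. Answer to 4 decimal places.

P(III) = 1 − (0.54 + 0.2) = 0.26.
P(D|I) = 1 − 0.9401 = 0.0599.
P(D) = P(D|I)·P(I) + P(D|II)·P(II) + P(D|III)·P(III)
      = 0.0599·0.54 + 0.245·0.2 + 0.1214·0.26
      = 0.032346 + 0.049 + 0.031564 = 0.11291

P(D) ≈ 0.1129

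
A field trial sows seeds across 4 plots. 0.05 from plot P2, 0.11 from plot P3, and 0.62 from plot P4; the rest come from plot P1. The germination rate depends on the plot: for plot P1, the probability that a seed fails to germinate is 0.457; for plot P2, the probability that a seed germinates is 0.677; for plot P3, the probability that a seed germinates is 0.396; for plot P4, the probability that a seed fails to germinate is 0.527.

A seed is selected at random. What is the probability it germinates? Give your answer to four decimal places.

P(P1) = 1 − (0.05 + 0.11 + 0.62) = 0.22.
P(G|P1) = 1 − 0.457 = 0.543.
P(G|P4) = 1 − 0.527 = 0.473.
Summing over the partition,
P(G) = P(G|P1)·P(P1) + P(G|P2)·P(P2) + P(G|P3)·P(P3) + P(G|P4)·P(P4)
      = 0.543·0.22 + 0.677·0.05 + 0.396·0.11 + 0.473·0.62
      = 0.11946 + 0.03385 + 0.04356 + 0.29326 = 0.49013

P(G) ≈ 0.4901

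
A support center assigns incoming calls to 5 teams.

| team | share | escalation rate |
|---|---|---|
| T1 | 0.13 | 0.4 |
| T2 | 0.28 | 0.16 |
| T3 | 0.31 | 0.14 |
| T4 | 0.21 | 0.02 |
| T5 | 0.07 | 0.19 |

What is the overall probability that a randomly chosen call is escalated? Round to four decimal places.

By the law of total probability,
P(E) = P(E|T1)·P(T1) + P(E|T2)·P(T2) + P(E|T3)·P(T3) + P(E|T4)·P(T4) + P(E|T5)·P(T5)
      = 0.4·0.13 + 0.16·0.28 + 0.14·0.31 + 0.02·0.21 + 0.19·0.07
      = 0.052 + 0.0448 + 0.0434 + 0.0042 + 0.0133 = 0.1577

0.1577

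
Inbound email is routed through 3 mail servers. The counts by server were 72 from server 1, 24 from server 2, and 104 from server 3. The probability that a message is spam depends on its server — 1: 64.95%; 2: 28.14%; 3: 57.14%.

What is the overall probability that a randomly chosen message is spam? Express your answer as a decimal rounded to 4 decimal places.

Total: 72 + 24 + 104 = 200.
P(1) = 72/200 = 0.36. P(2) = 24/200 = 0.12. P(3) = 104/200 = 0.52.
Summing over the partition,
P(S) = P(S|1)·P(1) + P(S|2)·P(2) + P(S|3)·P(3)
      = 0.6495·0.36 + 0.2814·0.12 + 0.5714·0.52
      = 0.23382 + 0.033768 + 0.297128 = 0.564716

0.5647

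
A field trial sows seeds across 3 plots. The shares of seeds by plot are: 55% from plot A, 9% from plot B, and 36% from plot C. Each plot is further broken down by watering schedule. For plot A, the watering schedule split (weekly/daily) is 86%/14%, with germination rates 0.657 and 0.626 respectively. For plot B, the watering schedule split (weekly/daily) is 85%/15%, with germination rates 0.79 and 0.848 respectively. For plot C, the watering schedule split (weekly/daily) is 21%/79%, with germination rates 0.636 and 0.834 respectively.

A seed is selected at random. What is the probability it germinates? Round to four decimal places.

P(G|A) = 0.86·0.657 + 0.14·0.626 = 0.56502 + 0.08764 = 0.65266
P(G|B) = 0.85·0.79 + 0.15·0.848 = 0.6715 + 0.1272 = 0.7987
P(G|C) = 0.21·0.636 + 0.79·0.834 = 0.13356 + 0.65886 = 0.79242
By total probability over the outer partition,
P(G) = 0.55·0.65266 + 0.09·0.7987 + 0.36·0.79242
      = 0.358963 + 0.071883 + 0.2852712 = 0.7161172

0.7161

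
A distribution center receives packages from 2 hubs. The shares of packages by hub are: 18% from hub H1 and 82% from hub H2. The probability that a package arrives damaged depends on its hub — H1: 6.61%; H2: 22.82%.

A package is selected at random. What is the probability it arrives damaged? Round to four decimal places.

P(D) ≈ 0.1990

P(D) = P(D|H1)·P(H1) + P(D|H2)·P(H2)
      = 0.0661·0.18 + 0.2282·0.82
      = 0.011898 + 0.187124 = 0.199022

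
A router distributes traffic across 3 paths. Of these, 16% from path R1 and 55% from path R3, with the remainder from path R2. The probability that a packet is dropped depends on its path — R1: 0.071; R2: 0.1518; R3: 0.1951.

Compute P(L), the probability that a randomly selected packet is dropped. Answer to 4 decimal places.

P(L) ≈ 0.1627

P(R2) = 1 − (0.16 + 0.55) = 0.29.
P(L) = P(L|R1)·P(R1) + P(L|R2)·P(R2) + P(L|R3)·P(R3)
      = 0.071·0.16 + 0.1518·0.29 + 0.1951·0.55
      = 0.01136 + 0.044022 + 0.107305 = 0.162687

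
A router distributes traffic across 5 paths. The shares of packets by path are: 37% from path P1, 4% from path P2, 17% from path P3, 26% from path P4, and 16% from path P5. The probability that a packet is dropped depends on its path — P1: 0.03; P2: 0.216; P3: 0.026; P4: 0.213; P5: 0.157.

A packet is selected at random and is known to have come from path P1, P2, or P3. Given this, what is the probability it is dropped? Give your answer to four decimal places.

0.0417

Let S = {P1, P2, P3}.
P(S) = 0.37 + 0.04 + 0.17 = 0.58.
P(L ∩ S) = 0.03·0.37 + 0.216·0.04 + 0.026·0.17 = 0.0111 + 0.00864 + 0.00442 = 0.02416.
P(L | S) = 0.02416 / 0.58 = 0.041655…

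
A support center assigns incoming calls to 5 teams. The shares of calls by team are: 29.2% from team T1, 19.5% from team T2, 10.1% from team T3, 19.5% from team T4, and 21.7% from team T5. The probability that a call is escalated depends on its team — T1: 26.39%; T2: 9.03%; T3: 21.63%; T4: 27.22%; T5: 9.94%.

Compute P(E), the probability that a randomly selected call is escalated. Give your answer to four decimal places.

P(E) ≈ 0.1912

Summing over the partition,
P(E) = P(E|T1)·P(T1) + P(E|T2)·P(T2) + P(E|T3)·P(T3) + P(E|T4)·P(T4) + P(E|T5)·P(T5)
      = 0.2639·0.292 + 0.0903·0.195 + 0.2163·0.101 + 0.2722·0.195 + 0.0994·0.217
      = 0.0770588 + 0.0176085 + 0.0218463 + 0.053079 + 0.0215698 = 0.1911624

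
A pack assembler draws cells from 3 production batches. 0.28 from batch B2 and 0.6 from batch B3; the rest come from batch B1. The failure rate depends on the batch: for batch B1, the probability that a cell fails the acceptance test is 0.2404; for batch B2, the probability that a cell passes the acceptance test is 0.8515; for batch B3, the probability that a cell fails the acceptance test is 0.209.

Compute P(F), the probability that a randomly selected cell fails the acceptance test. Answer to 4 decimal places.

P(F) ≈ 0.1958

P(B1) = 1 − (0.28 + 0.6) = 0.12.
P(F|B2) = 1 − 0.8515 = 0.1485.
P(F) = P(F|B1)·P(B1) + P(F|B2)·P(B2) + P(F|B3)·P(B3)
      = 0.2404·0.12 + 0.1485·0.28 + 0.209·0.6
      = 0.028848 + 0.04158 + 0.1254 = 0.195828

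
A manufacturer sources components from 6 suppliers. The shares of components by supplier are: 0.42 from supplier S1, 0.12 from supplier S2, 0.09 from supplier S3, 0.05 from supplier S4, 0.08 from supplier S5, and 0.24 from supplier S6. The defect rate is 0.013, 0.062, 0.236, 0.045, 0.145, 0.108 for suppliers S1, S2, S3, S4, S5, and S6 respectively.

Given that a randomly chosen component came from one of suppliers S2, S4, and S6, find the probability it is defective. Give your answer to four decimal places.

Let S = {S2, S4, S6}.
P(S) = 0.12 + 0.05 + 0.24 = 0.41.
P(D ∩ S) = 0.062·0.12 + 0.045·0.05 + 0.108·0.24 = 0.00744 + 0.00225 + 0.02592 = 0.03561.
P(D | S) = 0.03561 / 0.41 = 0.086854…

0.0869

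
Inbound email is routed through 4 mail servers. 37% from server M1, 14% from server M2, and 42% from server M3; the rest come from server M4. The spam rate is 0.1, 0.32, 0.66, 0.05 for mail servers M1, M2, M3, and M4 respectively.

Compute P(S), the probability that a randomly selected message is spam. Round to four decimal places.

P(S) ≈ 0.3625

P(M4) = 1 − (0.37 + 0.14 + 0.42) = 0.07.
P(S) = P(S|M1)·P(M1) + P(S|M2)·P(M2) + P(S|M3)·P(M3) + P(S|M4)·P(M4)
      = 0.1·0.37 + 0.32·0.14 + 0.66·0.42 + 0.05·0.07
      = 0.037 + 0.0448 + 0.2772 + 0.0035 = 0.3625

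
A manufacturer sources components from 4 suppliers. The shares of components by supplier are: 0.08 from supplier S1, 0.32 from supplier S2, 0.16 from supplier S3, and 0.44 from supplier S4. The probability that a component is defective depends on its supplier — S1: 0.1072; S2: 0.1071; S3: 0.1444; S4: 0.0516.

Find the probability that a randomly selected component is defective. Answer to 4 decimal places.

P(D) ≈ 0.0887

By the law of total probability,
P(D) = P(D|S1)·P(S1) + P(D|S2)·P(S2) + P(D|S3)·P(S3) + P(D|S4)·P(S4)
      = 0.1072·0.08 + 0.1071·0.32 + 0.1444·0.16 + 0.0516·0.44
      = 0.008576 + 0.034272 + 0.023104 + 0.022704 = 0.088656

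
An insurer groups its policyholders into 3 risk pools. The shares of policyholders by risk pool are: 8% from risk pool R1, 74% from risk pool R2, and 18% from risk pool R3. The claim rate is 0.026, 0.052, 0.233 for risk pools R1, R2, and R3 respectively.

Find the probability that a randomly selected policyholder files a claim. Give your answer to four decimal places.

By the law of total probability,
P(C) = P(C|R1)·P(R1) + P(C|R2)·P(R2) + P(C|R3)·P(R3)
      = 0.026·0.08 + 0.052·0.74 + 0.233·0.18
      = 0.00208 + 0.03848 + 0.04194 = 0.0825

P(C) ≈ 0.0825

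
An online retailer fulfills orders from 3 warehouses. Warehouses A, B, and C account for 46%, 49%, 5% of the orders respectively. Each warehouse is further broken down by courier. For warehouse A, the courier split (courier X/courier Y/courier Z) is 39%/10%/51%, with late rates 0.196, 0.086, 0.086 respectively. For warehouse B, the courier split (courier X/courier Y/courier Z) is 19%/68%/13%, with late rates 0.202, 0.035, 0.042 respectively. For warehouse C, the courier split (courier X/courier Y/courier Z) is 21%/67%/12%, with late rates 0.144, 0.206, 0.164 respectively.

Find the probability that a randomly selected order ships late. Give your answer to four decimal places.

P(L) ≈ 0.1018

P(L|A) = 0.39·0.196 + 0.1·0.086 + 0.51·0.086 = 0.07644 + 0.0086 + 0.04386 = 0.1289
P(L|B) = 0.19·0.202 + 0.68·0.035 + 0.13·0.042 = 0.03838 + 0.0238 + 0.00546 = 0.06764
P(L|C) = 0.21·0.144 + 0.67·0.206 + 0.12·0.164 = 0.03024 + 0.13802 + 0.01968 = 0.18794
Then overall,
P(L) = 0.46·0.1289 + 0.49·0.06764 + 0.05·0.18794
      = 0.059294 + 0.0331436 + 0.009397 = 0.1018346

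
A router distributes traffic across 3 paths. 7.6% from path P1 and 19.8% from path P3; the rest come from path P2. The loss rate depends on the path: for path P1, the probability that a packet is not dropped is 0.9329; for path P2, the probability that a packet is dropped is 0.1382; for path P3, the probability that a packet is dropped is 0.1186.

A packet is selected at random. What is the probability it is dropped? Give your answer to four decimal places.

P(P2) = 1 − (0.076 + 0.198) = 0.726.
P(L|P1) = 1 − 0.9329 = 0.0671.
P(L) = P(L|P1)·P(P1) + P(L|P2)·P(P2) + P(L|P3)·P(P3)
      = 0.0671·0.076 + 0.1382·0.726 + 0.1186·0.198
      = 0.0050996 + 0.1003332 + 0.0234828 = 0.1289156

0.1289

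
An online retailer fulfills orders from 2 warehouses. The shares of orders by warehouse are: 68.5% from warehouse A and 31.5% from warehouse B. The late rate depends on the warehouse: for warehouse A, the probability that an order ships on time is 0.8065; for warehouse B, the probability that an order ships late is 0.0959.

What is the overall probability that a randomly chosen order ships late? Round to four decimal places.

P(L) ≈ 0.1628

P(L|A) = 1 − 0.8065 = 0.1935.
Using total probability over the partition,
P(L) = P(L|A)·P(A) + P(L|B)·P(B)
      = 0.1935·0.685 + 0.0959·0.315
      = 0.1325475 + 0.0302085 = 0.162756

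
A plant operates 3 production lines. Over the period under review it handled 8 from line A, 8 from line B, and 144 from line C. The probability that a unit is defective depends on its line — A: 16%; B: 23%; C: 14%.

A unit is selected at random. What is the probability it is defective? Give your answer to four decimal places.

Total: 8 + 8 + 144 = 160.
P(A) = 8/160 = 0.05. P(B) = 8/160 = 0.05. P(C) = 144/160 = 0.9.
P(D) = P(D|A)·P(A) + P(D|B)·P(B) + P(D|C)·P(C)
      = 0.16·0.05 + 0.23·0.05 + 0.14·0.9
      = 0.008 + 0.0115 + 0.126 = 0.1455

0.1455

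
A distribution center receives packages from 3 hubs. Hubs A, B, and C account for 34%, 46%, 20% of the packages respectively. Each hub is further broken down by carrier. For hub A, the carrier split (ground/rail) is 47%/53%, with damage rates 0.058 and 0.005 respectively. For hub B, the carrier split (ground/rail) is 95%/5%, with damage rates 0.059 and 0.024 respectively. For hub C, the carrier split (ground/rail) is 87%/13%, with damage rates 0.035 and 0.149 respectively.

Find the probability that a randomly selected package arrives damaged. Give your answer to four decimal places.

P(D|A) = 0.47·0.058 + 0.53·0.005 = 0.02726 + 0.00265 = 0.02991
P(D|B) = 0.95·0.059 + 0.05·0.024 = 0.05605 + 0.0012 = 0.05725
P(D|C) = 0.87·0.035 + 0.13·0.149 = 0.03045 + 0.01937 = 0.04982
Then overall,
P(D) = 0.34·0.02991 + 0.46·0.05725 + 0.2·0.04982
      = 0.0101694 + 0.026335 + 0.009964 = 0.0464684

0.0465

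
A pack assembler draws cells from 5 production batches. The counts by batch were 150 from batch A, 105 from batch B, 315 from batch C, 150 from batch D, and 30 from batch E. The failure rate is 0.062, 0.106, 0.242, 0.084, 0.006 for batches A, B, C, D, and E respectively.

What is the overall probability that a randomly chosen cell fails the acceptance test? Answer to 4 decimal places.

Total: 150 + 105 + 315 + 150 + 30 = 750.
P(A) = 150/750 = 0.2. P(B) = 105/750 = 0.14. P(C) = 315/750 = 0.42. P(D) = 150/750 = 0.2. P(E) = 30/750 = 0.04.
P(F) = P(F|A)·P(A) + P(F|B)·P(B) + P(F|C)·P(C) + P(F|D)·P(D) + P(F|E)·P(E)
      = 0.062·0.2 + 0.106·0.14 + 0.242·0.42 + 0.084·0.2 + 0.006·0.04
      = 0.0124 + 0.01484 + 0.10164 + 0.0168 + 0.00024 = 0.14592

0.1459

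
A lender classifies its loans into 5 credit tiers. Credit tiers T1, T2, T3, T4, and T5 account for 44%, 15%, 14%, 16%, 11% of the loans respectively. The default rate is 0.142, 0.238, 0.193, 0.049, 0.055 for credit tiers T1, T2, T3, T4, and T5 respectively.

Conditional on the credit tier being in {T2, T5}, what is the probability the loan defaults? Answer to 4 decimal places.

Let S = {T2, T5}.
P(S) = 0.15 + 0.11 = 0.26.
P(D ∩ S) = 0.238·0.15 + 0.055·0.11 = 0.0357 + 0.00605 = 0.04175.
P(D | S) = 0.04175 / 0.26 = 0.160577…

0.1606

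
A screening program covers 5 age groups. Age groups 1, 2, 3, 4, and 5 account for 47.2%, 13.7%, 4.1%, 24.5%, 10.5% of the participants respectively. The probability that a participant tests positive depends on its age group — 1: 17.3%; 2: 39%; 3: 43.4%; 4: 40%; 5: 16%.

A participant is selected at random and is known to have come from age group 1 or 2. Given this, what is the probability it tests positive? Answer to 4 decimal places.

P(T|S) ≈ 0.2218

Let S = {1, 2}.
P(S) = 0.472 + 0.137 = 0.609.
P(T ∩ S) = 0.173·0.472 + 0.39·0.137 = 0.081656 + 0.05343 = 0.135086.
P(T | S) = 0.135086 / 0.609 = 0.221816…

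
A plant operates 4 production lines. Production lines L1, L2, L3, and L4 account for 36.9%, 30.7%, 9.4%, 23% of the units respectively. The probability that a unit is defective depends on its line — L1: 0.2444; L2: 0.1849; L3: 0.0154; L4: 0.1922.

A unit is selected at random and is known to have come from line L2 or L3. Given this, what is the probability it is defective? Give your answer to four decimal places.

P(D|S) ≈ 0.1452

Let S = {L2, L3}.
P(S) = 0.307 + 0.094 = 0.401.
P(D ∩ S) = 0.1849·0.307 + 0.0154·0.094 = 0.0567643 + 0.0014476 = 0.0582119.
P(D | S) = 0.0582119 / 0.401 = 0.145167…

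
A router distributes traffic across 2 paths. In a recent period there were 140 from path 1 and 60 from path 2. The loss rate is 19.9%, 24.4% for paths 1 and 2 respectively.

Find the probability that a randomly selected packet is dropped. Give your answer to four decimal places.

P(L) ≈ 0.2125

Total: 140 + 60 = 200.
P(1) = 140/200 = 0.7. P(2) = 60/200 = 0.3.
Summing over the partition,
P(L) = P(L|1)·P(1) + P(L|2)·P(2)
      = 0.199·0.7 + 0.244·0.3
      = 0.1393 + 0.0732 = 0.2125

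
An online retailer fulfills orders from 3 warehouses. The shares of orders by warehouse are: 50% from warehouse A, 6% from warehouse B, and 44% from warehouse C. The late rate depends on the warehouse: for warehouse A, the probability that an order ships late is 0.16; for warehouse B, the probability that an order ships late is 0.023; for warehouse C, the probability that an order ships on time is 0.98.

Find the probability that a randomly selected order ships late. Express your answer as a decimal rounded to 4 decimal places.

P(L|C) = 1 − 0.98 = 0.02.
P(L) = P(L|A)·P(A) + P(L|B)·P(B) + P(L|C)·P(C)
      = 0.16·0.5 + 0.023·0.06 + 0.02·0.44
      = 0.08 + 0.00138 + 0.0088 = 0.09018

0.0902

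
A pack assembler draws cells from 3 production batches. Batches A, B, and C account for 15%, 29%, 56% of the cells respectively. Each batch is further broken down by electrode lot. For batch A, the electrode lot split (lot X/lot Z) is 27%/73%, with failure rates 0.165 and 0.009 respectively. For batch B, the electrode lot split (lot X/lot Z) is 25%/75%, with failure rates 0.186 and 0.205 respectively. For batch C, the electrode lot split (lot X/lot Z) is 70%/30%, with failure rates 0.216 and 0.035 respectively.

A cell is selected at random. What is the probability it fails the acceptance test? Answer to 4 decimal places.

0.1563

P(F|A) = 0.27·0.165 + 0.73·0.009 = 0.04455 + 0.00657 = 0.05112
P(F|B) = 0.25·0.186 + 0.75·0.205 = 0.0465 + 0.15375 = 0.20025
P(F|C) = 0.7·0.216 + 0.3·0.035 = 0.1512 + 0.0105 = 0.1617
By total probability over the outer partition,
P(F) = 0.15·0.05112 + 0.29·0.20025 + 0.56·0.1617
      = 0.007668 + 0.0580725 + 0.090552 = 0.1562925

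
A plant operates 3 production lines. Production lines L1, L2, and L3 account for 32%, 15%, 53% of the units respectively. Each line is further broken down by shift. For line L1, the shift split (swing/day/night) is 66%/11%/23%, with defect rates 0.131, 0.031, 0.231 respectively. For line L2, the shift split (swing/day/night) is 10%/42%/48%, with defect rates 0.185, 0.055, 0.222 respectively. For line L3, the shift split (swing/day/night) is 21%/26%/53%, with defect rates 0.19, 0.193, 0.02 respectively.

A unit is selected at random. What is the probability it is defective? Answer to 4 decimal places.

P(D) ≈ 0.1213

P(D|L1) = 0.66·0.131 + 0.11·0.031 + 0.23·0.231 = 0.08646 + 0.00341 + 0.05313 = 0.143
P(D|L2) = 0.1·0.185 + 0.42·0.055 + 0.48·0.222 = 0.0185 + 0.0231 + 0.10656 = 0.14816
P(D|L3) = 0.21·0.19 + 0.26·0.193 + 0.53·0.02 = 0.0399 + 0.05018 + 0.0106 = 0.10068
Then overall,
P(D) = 0.32·0.143 + 0.15·0.14816 + 0.53·0.10068
      = 0.04576 + 0.022224 + 0.0533604 = 0.1213444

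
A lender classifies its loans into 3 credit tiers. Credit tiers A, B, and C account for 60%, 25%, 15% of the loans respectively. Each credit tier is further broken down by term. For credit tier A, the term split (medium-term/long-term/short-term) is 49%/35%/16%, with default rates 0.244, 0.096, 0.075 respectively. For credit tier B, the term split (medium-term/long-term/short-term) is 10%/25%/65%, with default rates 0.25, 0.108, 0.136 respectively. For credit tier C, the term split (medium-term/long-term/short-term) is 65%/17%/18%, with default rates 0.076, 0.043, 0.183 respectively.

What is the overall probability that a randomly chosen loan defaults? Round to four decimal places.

P(D) ≈ 0.1476

P(D|A) = 0.49·0.244 + 0.35·0.096 + 0.16·0.075 = 0.11956 + 0.0336 + 0.012 = 0.16516
P(D|B) = 0.1·0.25 + 0.25·0.108 + 0.65·0.136 = 0.025 + 0.027 + 0.0884 = 0.1404
P(D|C) = 0.65·0.076 + 0.17·0.043 + 0.18·0.183 = 0.0494 + 0.00731 + 0.03294 = 0.08965
By total probability over the outer partition,
P(D) = 0.6·0.16516 + 0.25·0.1404 + 0.15·0.08965
      = 0.099096 + 0.0351 + 0.0134475 = 0.1476435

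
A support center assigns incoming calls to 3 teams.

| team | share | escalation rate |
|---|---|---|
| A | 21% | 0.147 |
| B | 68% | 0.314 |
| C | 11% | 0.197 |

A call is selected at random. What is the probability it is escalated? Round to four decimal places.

P(E) ≈ 0.2661

Summing over the partition,
P(E) = P(E|A)·P(A) + P(E|B)·P(B) + P(E|C)·P(C)
      = 0.147·0.21 + 0.314·0.68 + 0.197·0.11
      = 0.03087 + 0.21352 + 0.02167 = 0.26606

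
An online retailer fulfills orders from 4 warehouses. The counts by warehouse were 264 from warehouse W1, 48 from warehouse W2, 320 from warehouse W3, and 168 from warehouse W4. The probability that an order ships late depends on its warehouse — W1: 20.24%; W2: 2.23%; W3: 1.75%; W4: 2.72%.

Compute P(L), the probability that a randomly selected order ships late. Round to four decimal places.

Total: 264 + 48 + 320 + 168 = 800.
P(W1) = 264/800 = 0.33. P(W2) = 48/800 = 0.06. P(W3) = 320/800 = 0.4. P(W4) = 168/800 = 0.21.
P(L) = P(L|W1)·P(W1) + P(L|W2)·P(W2) + P(L|W3)·P(W3) + P(L|W4)·P(W4)
      = 0.2024·0.33 + 0.0223·0.06 + 0.0175·0.4 + 0.0272·0.21
      = 0.066792 + 0.001338 + 0.007 + 0.005712 = 0.080842

P(L) ≈ 0.0808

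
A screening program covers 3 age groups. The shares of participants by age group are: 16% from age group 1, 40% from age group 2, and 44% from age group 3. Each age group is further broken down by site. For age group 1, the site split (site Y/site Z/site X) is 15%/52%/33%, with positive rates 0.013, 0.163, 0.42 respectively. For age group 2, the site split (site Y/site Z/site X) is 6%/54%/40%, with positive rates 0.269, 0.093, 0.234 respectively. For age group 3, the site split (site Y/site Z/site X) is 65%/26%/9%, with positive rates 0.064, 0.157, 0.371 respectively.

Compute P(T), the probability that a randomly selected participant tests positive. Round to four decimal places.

P(T|1) = 0.15·0.013 + 0.52·0.163 + 0.33·0.42 = 0.00195 + 0.08476 + 0.1386 = 0.22531
P(T|2) = 0.06·0.269 + 0.54·0.093 + 0.4·0.234 = 0.01614 + 0.05022 + 0.0936 = 0.15996
P(T|3) = 0.65·0.064 + 0.26·0.157 + 0.09·0.371 = 0.0416 + 0.04082 + 0.03339 = 0.11581
Then overall,
P(T) = 0.16·0.22531 + 0.4·0.15996 + 0.44·0.11581
      = 0.0360496 + 0.063984 + 0.0509564 = 0.15099

0.1510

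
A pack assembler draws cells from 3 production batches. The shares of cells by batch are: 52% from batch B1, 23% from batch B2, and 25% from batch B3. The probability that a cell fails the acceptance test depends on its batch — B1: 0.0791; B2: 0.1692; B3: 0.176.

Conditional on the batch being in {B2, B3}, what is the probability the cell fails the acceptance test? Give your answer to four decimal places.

Let S = {B2, B3}.
P(S) = 0.23 + 0.25 = 0.48.
P(F ∩ S) = 0.1692·0.23 + 0.176·0.25 = 0.038916 + 0.044 = 0.082916.
P(F | S) = 0.082916 / 0.48 = 0.172742…

0.1727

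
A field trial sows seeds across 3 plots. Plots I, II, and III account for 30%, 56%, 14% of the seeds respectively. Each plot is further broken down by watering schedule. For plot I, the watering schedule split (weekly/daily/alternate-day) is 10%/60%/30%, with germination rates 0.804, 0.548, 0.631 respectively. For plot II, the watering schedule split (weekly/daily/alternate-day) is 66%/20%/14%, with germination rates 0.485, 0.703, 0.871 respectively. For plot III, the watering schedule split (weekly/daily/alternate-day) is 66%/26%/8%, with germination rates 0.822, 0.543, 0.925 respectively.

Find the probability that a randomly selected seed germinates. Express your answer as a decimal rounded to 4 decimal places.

P(G|I) = 0.1·0.804 + 0.6·0.548 + 0.3·0.631 = 0.0804 + 0.3288 + 0.1893 = 0.5985
P(G|II) = 0.66·0.485 + 0.2·0.703 + 0.14·0.871 = 0.3201 + 0.1406 + 0.12194 = 0.58264
P(G|III) = 0.66·0.822 + 0.26·0.543 + 0.08·0.925 = 0.54252 + 0.14118 + 0.074 = 0.7577
Then overall,
P(G) = 0.3·0.5985 + 0.56·0.58264 + 0.14·0.7577
      = 0.17955 + 0.3262784 + 0.106078 = 0.6119064

0.6119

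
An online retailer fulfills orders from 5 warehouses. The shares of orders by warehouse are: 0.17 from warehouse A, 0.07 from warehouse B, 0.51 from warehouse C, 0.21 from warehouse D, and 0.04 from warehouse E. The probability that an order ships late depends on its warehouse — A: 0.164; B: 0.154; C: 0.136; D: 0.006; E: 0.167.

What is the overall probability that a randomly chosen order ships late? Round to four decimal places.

P(L) = P(L|A)·P(A) + P(L|B)·P(B) + P(L|C)·P(C) + P(L|D)·P(D) + P(L|E)·P(E)
      = 0.164·0.17 + 0.154·0.07 + 0.136·0.51 + 0.006·0.21 + 0.167·0.04
      = 0.02788 + 0.01078 + 0.06936 + 0.00126 + 0.00668 = 0.11596

0.1160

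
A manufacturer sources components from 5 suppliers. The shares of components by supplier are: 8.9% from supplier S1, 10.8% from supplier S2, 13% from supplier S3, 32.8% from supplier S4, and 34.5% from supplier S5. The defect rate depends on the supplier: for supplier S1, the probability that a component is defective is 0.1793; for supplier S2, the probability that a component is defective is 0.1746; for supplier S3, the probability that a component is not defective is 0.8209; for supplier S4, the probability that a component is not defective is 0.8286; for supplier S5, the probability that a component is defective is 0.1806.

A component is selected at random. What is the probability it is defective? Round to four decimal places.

P(D|S3) = 1 − 0.8209 = 0.1791.
P(D|S4) = 1 − 0.8286 = 0.1714.
By the law of total probability,
P(D) = P(D|S1)·P(S1) + P(D|S2)·P(S2) + P(D|S3)·P(S3) + P(D|S4)·P(S4) + P(D|S5)·P(S5)
      = 0.1793·0.089 + 0.1746·0.108 + 0.1791·0.13 + 0.1714·0.328 + 0.1806·0.345
      = 0.0159577 + 0.0188568 + 0.023283 + 0.0562192 + 0.062307 = 0.1766237

P(D) ≈ 0.1766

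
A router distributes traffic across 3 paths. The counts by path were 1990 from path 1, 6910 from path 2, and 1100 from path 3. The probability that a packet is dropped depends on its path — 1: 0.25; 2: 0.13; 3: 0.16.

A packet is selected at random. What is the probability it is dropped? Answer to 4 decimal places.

Total: 1990 + 6910 + 1100 = 10000.
P(1) = 1990/10000 = 0.199. P(2) = 6910/10000 = 0.691. P(3) = 1100/10000 = 0.11.
P(L) = P(L|1)·P(1) + P(L|2)·P(2) + P(L|3)·P(3)
      = 0.25·0.199 + 0.13·0.691 + 0.16·0.11
      = 0.04975 + 0.08983 + 0.0176 = 0.15718

0.1572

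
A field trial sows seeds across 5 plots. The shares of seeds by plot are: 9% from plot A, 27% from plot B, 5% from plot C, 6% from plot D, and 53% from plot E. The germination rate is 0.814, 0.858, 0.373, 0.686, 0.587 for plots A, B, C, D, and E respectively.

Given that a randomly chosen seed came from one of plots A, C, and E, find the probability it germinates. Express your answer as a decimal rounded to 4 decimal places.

Let S = {A, C, E}.
P(S) = 0.09 + 0.05 + 0.53 = 0.67.
P(G ∩ S) = 0.814·0.09 + 0.373·0.05 + 0.587·0.53 = 0.07326 + 0.01865 + 0.31111 = 0.40302.
P(G | S) = 0.40302 / 0.67 = 0.601522…

P(G|S) ≈ 0.6015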